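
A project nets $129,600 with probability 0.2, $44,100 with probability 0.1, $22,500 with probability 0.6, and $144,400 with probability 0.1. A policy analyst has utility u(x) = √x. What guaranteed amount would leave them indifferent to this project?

E[u] = 0.2·√129600 + 0.1·√44100 + 0.6·√22500 + 0.1·√144400 = 0.2·360 + 0.1·210 + 0.6·150 + 0.1·380 = 221
CE = (221)² = 48841

$48,841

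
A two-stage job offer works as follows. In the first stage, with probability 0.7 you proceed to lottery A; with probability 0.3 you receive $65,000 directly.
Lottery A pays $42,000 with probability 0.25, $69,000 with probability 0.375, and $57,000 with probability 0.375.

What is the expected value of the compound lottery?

$59,925

EV(A) = 0.25 × 42000 + 0.375 × 69000 + 0.375 × 57000 = 10500 + 25875 + 21375 = 57750
Branch B: 65000 (certain)
Overall = 0.7 × 57750 + 0.3 × 65000 = 40425 + 19500 = 59925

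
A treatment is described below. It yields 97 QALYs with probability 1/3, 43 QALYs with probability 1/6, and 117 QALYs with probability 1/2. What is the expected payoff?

98 QALYs

EV = 1/3 × 97 + 1/6 × 43 + 1/2 × 117 = 32.3333 + 7.1667 + 58.5 = 98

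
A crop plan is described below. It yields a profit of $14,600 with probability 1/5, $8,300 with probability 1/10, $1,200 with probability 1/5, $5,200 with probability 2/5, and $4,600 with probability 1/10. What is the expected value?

EV = 1/5 × 14600 + 1/10 × 8300 + 1/5 × 1200 + 2/5 × 5200 + 1/10 × 4600 = 2920 + 830 + 240 + 2080 + 460 = 6530

$6,530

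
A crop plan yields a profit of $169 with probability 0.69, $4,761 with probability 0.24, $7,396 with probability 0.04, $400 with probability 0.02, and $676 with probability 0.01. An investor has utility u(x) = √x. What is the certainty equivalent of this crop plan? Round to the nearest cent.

E[u] = 0.69·√169 + 0.24·√4761 + 0.04·√7396 + 0.02·√400 + 0.01·√676 = 0.69·13 + 0.24·69 + 0.04·86 + 0.02·20 + 0.01·26 = 29.63
CE = (29.63)² = 877.9369

$877.94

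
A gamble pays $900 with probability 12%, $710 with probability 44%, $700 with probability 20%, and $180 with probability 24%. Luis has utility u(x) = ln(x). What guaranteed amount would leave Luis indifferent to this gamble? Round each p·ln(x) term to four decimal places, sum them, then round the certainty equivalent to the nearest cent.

E[u] = 0.12·ln(900) + 0.44·ln(710) + 0.2·ln(700) + 0.24·ln(180) = 0.8163 + 2.8887 + 1.3102 + 1.2463 = 6.2615
CE = e^6.2615 ≈ 524.00

$524.00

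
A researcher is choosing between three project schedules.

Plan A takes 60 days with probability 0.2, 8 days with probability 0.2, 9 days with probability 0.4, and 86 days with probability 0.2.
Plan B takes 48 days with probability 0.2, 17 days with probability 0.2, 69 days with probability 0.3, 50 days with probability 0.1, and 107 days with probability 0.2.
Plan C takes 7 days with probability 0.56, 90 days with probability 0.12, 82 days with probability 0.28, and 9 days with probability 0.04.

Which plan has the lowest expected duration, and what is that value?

Plan A (34.4 days)

Plan A = 0.2 × 60 + 0.2 × 8 + 0.4 × 9 + 0.2 × 86 = 12 + 1.6 + 3.6 + 17.2 = 34.4
Plan B = 0.2 × 48 + 0.2 × 17 + 0.3 × 69 + 0.1 × 50 + 0.2 × 107 = 9.6 + 3.4 + 20.7 + 5 + 21.4 = 60.1
Plan C = 0.56 × 7 + 0.12 × 90 + 0.28 × 82 + 0.04 × 9 = 3.92 + 10.8 + 22.96 + 0.36 = 38.04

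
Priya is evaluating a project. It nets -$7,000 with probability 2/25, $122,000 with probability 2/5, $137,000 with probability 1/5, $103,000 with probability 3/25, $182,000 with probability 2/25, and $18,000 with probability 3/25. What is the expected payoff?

EV = 2/25 × (-7000) + 2/5 × 122000 + 1/5 × 137000 + 3/25 × 103000 + 2/25 × 182000 + 3/25 × 18000 = -560 + 48800 + 27400 + 12360 + 14560 + 2160 = 104720

$104,720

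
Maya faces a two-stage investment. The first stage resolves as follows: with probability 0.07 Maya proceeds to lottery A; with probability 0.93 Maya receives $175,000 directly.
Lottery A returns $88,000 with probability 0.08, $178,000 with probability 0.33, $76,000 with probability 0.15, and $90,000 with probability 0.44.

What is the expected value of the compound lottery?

EV(A) = 0.08 × 88000 + 0.33 × 178000 + 0.15 × 76000 + 0.44 × 90000 = 7040 + 58740 + 11400 + 39600 = 116780
Branch B: 175000 (certain)
Overall = 0.07 × 116780 + 0.93 × 175000 = 8174.6 + 162750 = 170924.6

$170,924.60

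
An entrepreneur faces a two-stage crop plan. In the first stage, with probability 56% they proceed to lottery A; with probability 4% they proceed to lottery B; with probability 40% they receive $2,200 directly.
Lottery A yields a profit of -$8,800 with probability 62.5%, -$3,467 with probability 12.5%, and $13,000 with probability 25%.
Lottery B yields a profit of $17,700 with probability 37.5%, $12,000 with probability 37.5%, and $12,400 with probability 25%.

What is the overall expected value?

-$53.19

EV(A) = 0.625 × (-8800) + 0.125 × (-3467) + 0.25 × 13000 = -5500 − 433.375 + 3250 = -2683.375
EV(B) = 0.375 × 17700 + 0.375 × 12000 + 0.25 × 12400 = 6637.5 + 4500 + 3100 = 14237.5
Branch C: 2200 (certain)
Overall = 0.56 × (-2683.375) + 0.04 × 14237.5 + 0.4 × 2200 = -1502.69 + 569.5 + 880 = -53.19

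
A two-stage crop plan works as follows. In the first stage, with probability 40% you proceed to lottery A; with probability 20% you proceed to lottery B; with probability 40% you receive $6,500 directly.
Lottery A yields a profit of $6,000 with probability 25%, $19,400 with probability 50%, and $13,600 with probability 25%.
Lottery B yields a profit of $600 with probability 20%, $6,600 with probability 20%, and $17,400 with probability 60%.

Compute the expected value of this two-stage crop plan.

EV(A) = 0.25 × 6000 + 0.5 × 19400 + 0.25 × 13600 = 1500 + 9700 + 3400 = 14600
EV(B) = 0.2 × 600 + 0.2 × 6600 + 0.6 × 17400 = 120 + 1320 + 10440 = 11880
Branch C: 6500 (certain)
Overall = 0.4 × 14600 + 0.2 × 11880 + 0.4 × 6500 = 5840 + 2376 + 2600 = 10816

$10,816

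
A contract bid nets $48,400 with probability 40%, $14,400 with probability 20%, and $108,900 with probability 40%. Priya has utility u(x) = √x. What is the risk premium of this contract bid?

E[u] = 0.4·√48400 + 0.2·√14400 + 0.4·√108900 = 0.4·220 + 0.2·120 + 0.4·330 = 244
CE = (244)² = 59536
Risk premium = EV − CE = 65800 − 59536 = 6264

$6,264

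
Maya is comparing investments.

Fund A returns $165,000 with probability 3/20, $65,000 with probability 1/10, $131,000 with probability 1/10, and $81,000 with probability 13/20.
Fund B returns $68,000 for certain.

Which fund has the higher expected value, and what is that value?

Fund A = 3/20 × 165000 + 1/10 × 65000 + 1/10 × 131000 + 13/20 × 81000 = 24750 + 6500 + 13100 + 52650 = 97000
Fund B: 68000 (certain)

Fund A ($97,000)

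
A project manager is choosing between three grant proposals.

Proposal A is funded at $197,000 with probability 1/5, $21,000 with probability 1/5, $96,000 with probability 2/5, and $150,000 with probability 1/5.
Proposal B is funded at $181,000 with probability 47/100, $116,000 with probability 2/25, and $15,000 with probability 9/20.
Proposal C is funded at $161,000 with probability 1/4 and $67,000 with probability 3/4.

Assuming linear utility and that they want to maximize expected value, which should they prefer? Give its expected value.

Proposal A = 1/5 × 197000 + 1/5 × 21000 + 2/5 × 96000 + 1/5 × 150000 = 39400 + 4200 + 38400 + 30000 = 112000
Proposal B = 47/100 × 181000 + 2/25 × 116000 + 9/20 × 15000 = 85070 + 9280 + 6750 = 101100
Proposal C = 1/4 × 161000 + 3/4 × 67000 = 40250 + 50250 = 90500

Proposal A ($112,000)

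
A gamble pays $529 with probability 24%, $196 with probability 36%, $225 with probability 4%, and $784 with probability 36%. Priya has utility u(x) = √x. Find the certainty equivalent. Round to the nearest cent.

E[u] = 0.24·√529 + 0.36·√196 + 0.04·√225 + 0.36·√784 = 0.24·23 + 0.36·14 + 0.04·15 + 0.36·28 = 21.24
CE = (21.24)² = 451.1376

$451.14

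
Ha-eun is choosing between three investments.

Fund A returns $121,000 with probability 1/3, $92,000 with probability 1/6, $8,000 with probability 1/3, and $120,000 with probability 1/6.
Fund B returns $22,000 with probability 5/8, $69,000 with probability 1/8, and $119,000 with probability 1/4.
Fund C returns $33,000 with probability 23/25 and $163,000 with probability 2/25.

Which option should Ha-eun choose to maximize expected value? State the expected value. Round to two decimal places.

Fund A ($78,333.33)

Fund A = 1/3 × 121000 + 1/6 × 92000 + 1/3 × 8000 + 1/6 × 120000 = 40333.3333 + 15333.3333 + 2666.6667 + 20000 = 78333.3333
Fund B = 5/8 × 22000 + 1/8 × 69000 + 1/4 × 119000 = 13750 + 8625 + 29750 = 52125
Fund C = 23/25 × 33000 + 2/25 × 163000 = 30360 + 13040 = 43400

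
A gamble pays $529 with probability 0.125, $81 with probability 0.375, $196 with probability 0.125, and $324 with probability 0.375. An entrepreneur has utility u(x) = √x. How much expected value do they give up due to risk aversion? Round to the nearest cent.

E[u] = 0.125·√529 + 0.375·√81 + 0.125·√196 + 0.375·√324 = 0.125·23 + 0.375·9 + 0.125·14 + 0.375·18 = 14.75
CE = (14.75)² = 217.5625
Risk premium = EV − CE = 242.5 − 217.5625 = 24.9375

$24.94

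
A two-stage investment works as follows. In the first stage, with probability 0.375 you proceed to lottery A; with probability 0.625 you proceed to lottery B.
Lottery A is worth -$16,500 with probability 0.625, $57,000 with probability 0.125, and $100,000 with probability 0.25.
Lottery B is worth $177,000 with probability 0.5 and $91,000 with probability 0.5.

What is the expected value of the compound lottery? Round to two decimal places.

EV(A) = 0.625 × (-16500) + 0.125 × 57000 + 0.25 × 100000 = -10312.5 + 7125 + 25000 = 21812.5
EV(B) = 0.5 × 177000 + 0.5 × 91000 = 88500 + 45500 = 134000
Overall = 0.375 × 21812.5 + 0.625 × 134000 = 8179.6875 + 83750 = 91929.6875

$91,929.69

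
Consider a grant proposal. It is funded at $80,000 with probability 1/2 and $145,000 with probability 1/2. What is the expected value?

$112,500

EV = 1/2 × 80000 + 1/2 × 145000 = 40000 + 72500 = 112500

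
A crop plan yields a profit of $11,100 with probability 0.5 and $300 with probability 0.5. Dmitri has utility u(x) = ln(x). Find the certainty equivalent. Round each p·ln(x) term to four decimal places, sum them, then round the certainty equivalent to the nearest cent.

$1,824.94

E[u] = 0.5·ln(11100) + 0.5·ln(300) = 4.6574 + 2.8519 = 7.5093
CE = e^7.5093 ≈ 1824.94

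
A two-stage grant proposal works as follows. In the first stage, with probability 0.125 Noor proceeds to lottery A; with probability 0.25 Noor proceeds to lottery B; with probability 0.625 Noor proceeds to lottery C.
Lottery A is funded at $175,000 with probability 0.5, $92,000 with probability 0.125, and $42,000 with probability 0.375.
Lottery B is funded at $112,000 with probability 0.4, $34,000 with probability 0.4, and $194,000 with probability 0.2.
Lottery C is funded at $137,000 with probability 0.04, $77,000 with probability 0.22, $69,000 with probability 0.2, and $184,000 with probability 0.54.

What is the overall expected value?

$123,381.25

EV(A) = 0.5 × 175000 + 0.125 × 92000 + 0.375 × 42000 = 87500 + 11500 + 15750 = 114750
EV(B) = 0.4 × 112000 + 0.4 × 34000 + 0.2 × 194000 = 44800 + 13600 + 38800 = 97200
EV(C) = 0.04 × 137000 + 0.22 × 77000 + 0.2 × 69000 + 0.54 × 184000 = 5480 + 16940 + 13800 + 99360 = 135580
Overall = 0.125 × 114750 + 0.25 × 97200 + 0.625 × 135580 = 14343.75 + 24300 + 84737.5 = 123381.25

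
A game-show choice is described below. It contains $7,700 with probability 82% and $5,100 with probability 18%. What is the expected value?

EV = 0.82 × 7700 + 0.18 × 5100 = 6314 + 918 = 7232

$7,232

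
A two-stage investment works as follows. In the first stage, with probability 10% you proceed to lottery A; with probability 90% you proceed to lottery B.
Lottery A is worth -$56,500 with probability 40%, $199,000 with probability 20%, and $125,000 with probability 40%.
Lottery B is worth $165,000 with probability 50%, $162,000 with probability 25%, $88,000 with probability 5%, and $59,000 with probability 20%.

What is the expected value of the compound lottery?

EV(A) = 0.4 × (-56500) + 0.2 × 199000 + 0.4 × 125000 = -22600 + 39800 + 50000 = 67200
EV(B) = 0.5 × 165000 + 0.25 × 162000 + 0.05 × 88000 + 0.2 × 59000 = 82500 + 40500 + 4400 + 11800 = 139200
Overall = 0.1 × 67200 + 0.9 × 139200 = 6720 + 125280 = 132000

$132,000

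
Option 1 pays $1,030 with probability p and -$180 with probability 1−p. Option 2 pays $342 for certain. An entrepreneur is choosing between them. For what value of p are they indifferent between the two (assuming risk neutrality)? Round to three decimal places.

p·1030 + (1−p)·(-180) = 342
1210p − 180 = 342
p = (342 + 180) / 1210

p = 0.431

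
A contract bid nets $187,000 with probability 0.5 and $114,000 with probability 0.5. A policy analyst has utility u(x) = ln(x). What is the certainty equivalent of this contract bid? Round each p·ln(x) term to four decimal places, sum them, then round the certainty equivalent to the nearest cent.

$146,005.56

E[u] = 0.5·ln(187000) + 0.5·ln(114000) = 6.0694 + 5.8220 = 11.8914
CE = e^11.8914 ≈ 146005.56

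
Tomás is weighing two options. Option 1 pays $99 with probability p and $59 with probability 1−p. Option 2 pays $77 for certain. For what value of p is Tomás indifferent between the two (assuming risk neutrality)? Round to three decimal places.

p = 0.450

p·99 + (1−p)·59 = 77
40p + 59 = 77
p = (77 − 59) / 40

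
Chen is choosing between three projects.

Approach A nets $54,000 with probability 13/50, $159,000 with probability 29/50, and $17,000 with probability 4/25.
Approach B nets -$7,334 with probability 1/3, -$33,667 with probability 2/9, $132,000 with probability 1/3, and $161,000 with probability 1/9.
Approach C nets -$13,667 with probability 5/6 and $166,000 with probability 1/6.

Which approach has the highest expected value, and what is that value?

Approach A = 13/50 × 54000 + 29/50 × 159000 + 4/25 × 17000 = 14040 + 92220 + 2720 = 108980
Approach B = 1/3 × (-7334) + 2/9 × (-33667) + 1/3 × 132000 + 1/9 × 161000 = -2444.6667 − 7481.5556 + 44000 + 17888.8889 = 51962.6667
Approach C = 5/6 × (-13667) + 1/6 × 166000 = -11389.1667 + 27666.6667 = 16277.5

Approach A ($108,980)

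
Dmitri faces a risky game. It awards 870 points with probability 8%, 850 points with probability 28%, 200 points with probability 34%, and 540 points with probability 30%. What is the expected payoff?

537.6 points

EV = 0.08 × 870 + 0.28 × 850 + 0.34 × 200 + 0.3 × 540 = 69.6 + 238 + 68 + 162 = 537.6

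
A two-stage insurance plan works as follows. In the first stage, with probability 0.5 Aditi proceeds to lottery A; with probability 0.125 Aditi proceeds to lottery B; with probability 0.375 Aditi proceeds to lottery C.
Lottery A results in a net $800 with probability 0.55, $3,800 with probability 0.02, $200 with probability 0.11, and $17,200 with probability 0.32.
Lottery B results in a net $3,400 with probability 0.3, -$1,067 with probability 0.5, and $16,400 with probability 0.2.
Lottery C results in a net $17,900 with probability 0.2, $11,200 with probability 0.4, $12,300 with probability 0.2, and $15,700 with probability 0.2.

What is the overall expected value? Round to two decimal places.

EV(A) = 0.55 × 800 + 0.02 × 3800 + 0.11 × 200 + 0.32 × 17200 = 440 + 76 + 22 + 5504 = 6042
EV(B) = 0.3 × 3400 + 0.5 × (-1067) + 0.2 × 16400 = 1020 − 533.5 + 3280 = 3766.5
EV(C) = 0.2 × 17900 + 0.4 × 11200 + 0.2 × 12300 + 0.2 × 15700 = 3580 + 4480 + 2460 + 3140 = 13660
Overall = 0.5 × 6042 + 0.125 × 3766.5 + 0.375 × 13660 = 3021 + 470.8125 + 5122.5 = 8614.3125

$8,614.31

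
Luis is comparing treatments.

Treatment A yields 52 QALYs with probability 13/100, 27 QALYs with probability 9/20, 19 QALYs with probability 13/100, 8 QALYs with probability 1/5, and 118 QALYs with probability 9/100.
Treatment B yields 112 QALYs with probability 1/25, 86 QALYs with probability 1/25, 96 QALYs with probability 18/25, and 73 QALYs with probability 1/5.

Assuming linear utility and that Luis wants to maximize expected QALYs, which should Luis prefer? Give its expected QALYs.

Treatment A = 13/100 × 52 + 9/20 × 27 + 13/100 × 19 + 1/5 × 8 + 9/100 × 118 = 6.76 + 12.15 + 2.47 + 1.6 + 10.62 = 33.6
Treatment B = 1/25 × 112 + 1/25 × 86 + 18/25 × 96 + 1/5 × 73 = 4.48 + 3.44 + 69.12 + 14.6 = 91.64

Treatment B (91.64 QALYs)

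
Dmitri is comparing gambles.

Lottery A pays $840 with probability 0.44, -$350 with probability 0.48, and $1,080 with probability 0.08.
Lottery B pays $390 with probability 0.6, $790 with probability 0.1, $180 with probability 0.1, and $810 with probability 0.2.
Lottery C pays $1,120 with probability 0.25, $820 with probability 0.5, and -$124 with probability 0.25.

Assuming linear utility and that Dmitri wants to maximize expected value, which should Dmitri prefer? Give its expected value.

Lottery A = 0.44 × 840 + 0.48 × (-350) + 0.08 × 1080 = 369.6 − 168 + 86.4 = 288
Lottery B = 0.6 × 390 + 0.1 × 790 + 0.1 × 180 + 0.2 × 810 = 234 + 79 + 18 + 162 = 493
Lottery C = 0.25 × 1120 + 0.5 × 820 + 0.25 × (-124) = 280 + 410 − 31 = 659

Lottery C ($659)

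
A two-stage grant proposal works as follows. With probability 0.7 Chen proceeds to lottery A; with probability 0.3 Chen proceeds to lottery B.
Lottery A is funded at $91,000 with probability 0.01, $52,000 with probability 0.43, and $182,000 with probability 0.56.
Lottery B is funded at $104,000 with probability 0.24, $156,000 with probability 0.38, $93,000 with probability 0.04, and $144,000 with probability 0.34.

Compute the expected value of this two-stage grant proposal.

$128,709

EV(A) = 0.01 × 91000 + 0.43 × 52000 + 0.56 × 182000 = 910 + 22360 + 101920 = 125190
EV(B) = 0.24 × 104000 + 0.38 × 156000 + 0.04 × 93000 + 0.34 × 144000 = 24960 + 59280 + 3720 + 48960 = 136920
Overall = 0.7 × 125190 + 0.3 × 136920 = 87633 + 41076 = 128709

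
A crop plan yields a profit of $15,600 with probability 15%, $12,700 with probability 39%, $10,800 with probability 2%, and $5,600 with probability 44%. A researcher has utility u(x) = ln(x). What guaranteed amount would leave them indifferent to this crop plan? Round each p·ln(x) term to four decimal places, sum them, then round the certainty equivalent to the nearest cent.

E[u] = 0.15·ln(15600) + 0.39·ln(12700) + 0.02·ln(10800) + 0.44·ln(5600) = 1.4483 + 3.6852 + 0.1857 + 3.7974 = 9.1166
CE = e^9.1166 ≈ 9105.19

$9,105.19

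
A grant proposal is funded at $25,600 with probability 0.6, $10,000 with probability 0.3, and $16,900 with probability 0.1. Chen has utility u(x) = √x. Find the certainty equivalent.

E[u] = 0.6·√25600 + 0.3·√10000 + 0.1·√16900 = 0.6·160 + 0.3·100 + 0.1·130 = 139
CE = (139)² = 19321

$19,321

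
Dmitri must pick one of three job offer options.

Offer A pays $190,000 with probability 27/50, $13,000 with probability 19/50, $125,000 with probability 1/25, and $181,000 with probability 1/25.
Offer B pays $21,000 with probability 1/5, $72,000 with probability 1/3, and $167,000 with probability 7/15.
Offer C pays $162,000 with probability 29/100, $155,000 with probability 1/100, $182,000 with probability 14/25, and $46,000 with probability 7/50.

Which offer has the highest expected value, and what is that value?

Offer A = 27/50 × 190000 + 19/50 × 13000 + 1/25 × 125000 + 1/25 × 181000 = 102600 + 4940 + 5000 + 7240 = 119780
Offer B = 1/5 × 21000 + 1/3 × 72000 + 7/15 × 167000 = 4200 + 24000 + 77933.3333 = 106133.3333
Offer C = 29/100 × 162000 + 1/100 × 155000 + 14/25 × 182000 + 7/50 × 46000 = 46980 + 1550 + 101920 + 6440 = 156890

Offer C ($156,890)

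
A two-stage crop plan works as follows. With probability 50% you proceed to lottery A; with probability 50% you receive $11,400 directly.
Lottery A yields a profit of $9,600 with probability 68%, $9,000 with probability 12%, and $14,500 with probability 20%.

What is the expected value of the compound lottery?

$10,954

EV(A) = 0.68 × 9600 + 0.12 × 9000 + 0.2 × 14500 = 6528 + 1080 + 2900 = 10508
Branch B: 11400 (certain)
Overall = 0.5 × 10508 + 0.5 × 11400 = 5254 + 5700 = 10954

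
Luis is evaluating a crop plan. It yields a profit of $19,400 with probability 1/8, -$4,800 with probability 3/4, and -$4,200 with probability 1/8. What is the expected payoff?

-$1,700

EV = 1/8 × 19400 + 3/4 × (-4800) + 1/8 × (-4200) = 2425 − 3600 − 525 = -1700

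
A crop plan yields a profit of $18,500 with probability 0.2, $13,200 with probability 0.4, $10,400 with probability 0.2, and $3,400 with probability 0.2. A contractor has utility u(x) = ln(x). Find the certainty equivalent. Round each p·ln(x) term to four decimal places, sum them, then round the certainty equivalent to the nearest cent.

E[u] = 0.2·ln(18500) + 0.4·ln(13200) + 0.2·ln(10400) + 0.2·ln(3400) = 1.9651 + 3.7952 + 1.8499 + 1.6263 = 9.2365
CE = e^9.2365 ≈ 10265.05

$10,265.05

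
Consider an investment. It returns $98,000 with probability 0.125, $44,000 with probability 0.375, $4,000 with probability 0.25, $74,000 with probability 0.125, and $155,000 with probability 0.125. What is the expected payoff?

EV = 0.125 × 98000 + 0.375 × 44000 + 0.25 × 4000 + 0.125 × 74000 + 0.125 × 155000 = 12250 + 16500 + 1000 + 9250 + 19375 = 58375

$58,375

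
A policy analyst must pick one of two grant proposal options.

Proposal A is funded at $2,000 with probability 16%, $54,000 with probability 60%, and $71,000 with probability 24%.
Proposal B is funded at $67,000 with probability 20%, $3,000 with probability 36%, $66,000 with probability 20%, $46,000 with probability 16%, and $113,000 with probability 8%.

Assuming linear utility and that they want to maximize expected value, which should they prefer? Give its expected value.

Proposal A = 0.16 × 2000 + 0.6 × 54000 + 0.24 × 71000 = 320 + 32400 + 17040 = 49760
Proposal B = 0.2 × 67000 + 0.36 × 3000 + 0.2 × 66000 + 0.16 × 46000 + 0.08 × 113000 = 13400 + 1080 + 13200 + 7360 + 9040 = 44080

Proposal A ($49,760)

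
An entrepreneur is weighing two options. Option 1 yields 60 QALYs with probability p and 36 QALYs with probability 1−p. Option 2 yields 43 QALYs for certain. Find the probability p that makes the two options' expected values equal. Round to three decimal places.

p·60 + (1−p)·36 = 43
24p + 36 = 43
p = (43 − 36) / 24

p = 0.292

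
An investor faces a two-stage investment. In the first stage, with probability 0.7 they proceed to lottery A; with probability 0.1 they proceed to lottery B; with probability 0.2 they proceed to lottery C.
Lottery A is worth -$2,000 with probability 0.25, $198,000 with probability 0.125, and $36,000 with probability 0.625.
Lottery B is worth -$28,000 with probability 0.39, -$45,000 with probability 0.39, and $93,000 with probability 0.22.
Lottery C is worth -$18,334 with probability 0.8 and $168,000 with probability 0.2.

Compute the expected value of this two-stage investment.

EV(A) = 0.25 × (-2000) + 0.125 × 198000 + 0.625 × 36000 = -500 + 24750 + 22500 = 46750
EV(B) = 0.39 × (-28000) + 0.39 × (-45000) + 0.22 × 93000 = -10920 − 17550 + 20460 = -8010
EV(C) = 0.8 × (-18334) + 0.2 × 168000 = -14667.2 + 33600 = 18932.8
Overall = 0.7 × 46750 + 0.1 × (-8010) + 0.2 × 18932.8 = 32725 − 801 + 3786.56 = 35710.56

$35,710.56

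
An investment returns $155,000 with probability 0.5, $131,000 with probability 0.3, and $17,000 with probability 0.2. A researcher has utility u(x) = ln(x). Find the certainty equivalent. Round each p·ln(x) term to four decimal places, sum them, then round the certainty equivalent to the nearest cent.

E[u] = 0.5·ln(155000) + 0.3·ln(131000) + 0.2·ln(17000) = 5.9756 + 3.5349 + 1.9482 = 11.4587
CE = e^11.4587 ≈ 94721.85

$94,721.85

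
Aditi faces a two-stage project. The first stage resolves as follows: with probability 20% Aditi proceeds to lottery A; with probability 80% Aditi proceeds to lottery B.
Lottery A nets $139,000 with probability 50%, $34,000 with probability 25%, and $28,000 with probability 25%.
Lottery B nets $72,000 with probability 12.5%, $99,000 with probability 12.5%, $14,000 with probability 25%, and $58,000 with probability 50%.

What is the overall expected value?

$60,100

EV(A) = 0.5 × 139000 + 0.25 × 34000 + 0.25 × 28000 = 69500 + 8500 + 7000 = 85000
EV(B) = 0.125 × 72000 + 0.125 × 99000 + 0.25 × 14000 + 0.5 × 58000 = 9000 + 12375 + 3500 + 29000 = 53875
Overall = 0.2 × 85000 + 0.8 × 53875 = 17000 + 43100 = 60100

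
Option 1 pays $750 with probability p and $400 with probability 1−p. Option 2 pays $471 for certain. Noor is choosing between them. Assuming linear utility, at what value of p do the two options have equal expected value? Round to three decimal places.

p·750 + (1−p)·400 = 471
350p + 400 = 471
p = (471 − 400) / 350

p = 0.203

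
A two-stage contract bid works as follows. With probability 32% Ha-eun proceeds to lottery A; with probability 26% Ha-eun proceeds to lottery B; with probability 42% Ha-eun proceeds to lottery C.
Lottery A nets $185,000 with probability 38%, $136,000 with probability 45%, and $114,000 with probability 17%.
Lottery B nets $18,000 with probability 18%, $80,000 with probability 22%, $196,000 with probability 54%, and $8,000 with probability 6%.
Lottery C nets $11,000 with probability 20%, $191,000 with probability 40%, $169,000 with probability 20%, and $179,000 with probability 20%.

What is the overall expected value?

EV(A) = 0.38 × 185000 + 0.45 × 136000 + 0.17 × 114000 = 70300 + 61200 + 19380 = 150880
EV(B) = 0.18 × 18000 + 0.22 × 80000 + 0.54 × 196000 + 0.06 × 8000 = 3240 + 17600 + 105840 + 480 = 127160
EV(C) = 0.2 × 11000 + 0.4 × 191000 + 0.2 × 169000 + 0.2 × 179000 = 2200 + 76400 + 33800 + 35800 = 148200
Overall = 0.32 × 150880 + 0.26 × 127160 + 0.42 × 148200 = 48281.6 + 33061.6 + 62244 = 143587.2

$143,587.20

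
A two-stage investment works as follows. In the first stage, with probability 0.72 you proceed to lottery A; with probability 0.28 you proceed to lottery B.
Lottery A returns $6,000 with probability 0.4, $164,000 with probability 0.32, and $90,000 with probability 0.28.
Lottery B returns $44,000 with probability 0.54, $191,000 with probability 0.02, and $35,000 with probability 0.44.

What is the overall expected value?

$69,692

EV(A) = 0.4 × 6000 + 0.32 × 164000 + 0.28 × 90000 = 2400 + 52480 + 25200 = 80080
EV(B) = 0.54 × 44000 + 0.02 × 191000 + 0.44 × 35000 = 23760 + 3820 + 15400 = 42980
Overall = 0.72 × 80080 + 0.28 × 42980 = 57657.6 + 12034.4 = 69692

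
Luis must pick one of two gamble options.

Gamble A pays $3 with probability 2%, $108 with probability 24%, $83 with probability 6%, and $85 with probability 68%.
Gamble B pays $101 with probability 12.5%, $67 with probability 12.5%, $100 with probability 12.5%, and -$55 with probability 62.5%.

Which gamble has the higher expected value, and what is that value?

Gamble A = 0.02 × 3 + 0.24 × 108 + 0.06 × 83 + 0.68 × 85 = 0.06 + 25.92 + 4.98 + 57.8 = 88.76
Gamble B = 0.125 × 101 + 0.125 × 67 + 0.125 × 100 + 0.625 × (-55) = 12.625 + 8.375 + 12.5 − 34.375 = -0.875

Gamble A ($88.76)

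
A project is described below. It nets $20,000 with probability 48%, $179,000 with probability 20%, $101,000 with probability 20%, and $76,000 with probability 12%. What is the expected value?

EV = 0.48 × 20000 + 0.2 × 179000 + 0.2 × 101000 + 0.12 × 76000 = 9600 + 35800 + 20200 + 9120 = 74720

$74,720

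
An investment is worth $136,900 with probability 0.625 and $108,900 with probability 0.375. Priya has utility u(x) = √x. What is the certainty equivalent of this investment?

E[u] = 0.625·√136900 + 0.375·√108900 = 0.625·370 + 0.375·330 = 355
CE = (355)² = 126025

$126,025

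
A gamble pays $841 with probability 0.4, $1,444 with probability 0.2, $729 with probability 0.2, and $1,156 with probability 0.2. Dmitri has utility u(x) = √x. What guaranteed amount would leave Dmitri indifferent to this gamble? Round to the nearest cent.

E[u] = 0.4·√841 + 0.2·√1444 + 0.2·√729 + 0.2·√1156 = 0.4·29 + 0.2·38 + 0.2·27 + 0.2·34 = 31.4
CE = (31.4)² = 985.96

$985.96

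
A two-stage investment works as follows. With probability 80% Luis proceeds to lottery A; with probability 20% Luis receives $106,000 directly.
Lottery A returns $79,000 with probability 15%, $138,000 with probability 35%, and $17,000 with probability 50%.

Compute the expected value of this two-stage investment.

EV(A) = 0.15 × 79000 + 0.35 × 138000 + 0.5 × 17000 = 11850 + 48300 + 8500 = 68650
Branch B: 106000 (certain)
Overall = 0.8 × 68650 + 0.2 × 106000 = 54920 + 21200 = 76120

$76,120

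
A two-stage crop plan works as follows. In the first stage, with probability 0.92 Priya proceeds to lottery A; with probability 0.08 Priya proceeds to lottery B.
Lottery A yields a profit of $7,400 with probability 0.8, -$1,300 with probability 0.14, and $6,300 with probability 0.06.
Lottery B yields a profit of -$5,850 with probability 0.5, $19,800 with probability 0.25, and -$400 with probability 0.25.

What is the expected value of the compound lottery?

$5,780.72

EV(A) = 0.8 × 7400 + 0.14 × (-1300) + 0.06 × 6300 = 5920 − 182 + 378 = 6116
EV(B) = 0.5 × (-5850) + 0.25 × 19800 + 0.25 × (-400) = -2925 + 4950 − 100 = 1925
Overall = 0.92 × 6116 + 0.08 × 1925 = 5626.72 + 154 = 5780.72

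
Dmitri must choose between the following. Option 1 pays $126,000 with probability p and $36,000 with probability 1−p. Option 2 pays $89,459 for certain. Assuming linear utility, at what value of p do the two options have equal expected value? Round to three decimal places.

p = 0.594

p·126000 + (1−p)·36000 = 89459
90000p + 36000 = 89459
p = (89459 − 36000) / 90000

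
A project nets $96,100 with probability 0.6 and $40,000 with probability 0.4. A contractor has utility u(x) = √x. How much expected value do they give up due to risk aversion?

E[u] = 0.6·√96100 + 0.4·√40000 = 0.6·310 + 0.4·200 = 266
CE = (266)² = 70756
Risk premium = EV − CE = 73660 − 70756 = 2904

$2,904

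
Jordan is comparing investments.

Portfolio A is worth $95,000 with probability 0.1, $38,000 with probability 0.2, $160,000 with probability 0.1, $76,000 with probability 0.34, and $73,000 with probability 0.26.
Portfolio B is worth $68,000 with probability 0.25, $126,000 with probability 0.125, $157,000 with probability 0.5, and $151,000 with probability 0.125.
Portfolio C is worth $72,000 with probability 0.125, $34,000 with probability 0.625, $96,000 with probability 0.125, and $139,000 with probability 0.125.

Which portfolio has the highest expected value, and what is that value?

Portfolio B ($130,125)

Portfolio A = 0.1 × 95000 + 0.2 × 38000 + 0.1 × 160000 + 0.34 × 76000 + 0.26 × 73000 = 9500 + 7600 + 16000 + 25840 + 18980 = 77920
Portfolio B = 0.25 × 68000 + 0.125 × 126000 + 0.5 × 157000 + 0.125 × 151000 = 17000 + 15750 + 78500 + 18875 = 130125
Portfolio C = 0.125 × 72000 + 0.625 × 34000 + 0.125 × 96000 + 0.125 × 139000 = 9000 + 21250 + 12000 + 17375 = 59625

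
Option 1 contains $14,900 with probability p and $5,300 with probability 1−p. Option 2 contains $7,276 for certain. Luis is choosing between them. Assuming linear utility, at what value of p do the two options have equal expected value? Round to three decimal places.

p·14900 + (1−p)·5300 = 7276
9600p + 5300 = 7276
p = (7276 − 5300) / 9600

p = 0.206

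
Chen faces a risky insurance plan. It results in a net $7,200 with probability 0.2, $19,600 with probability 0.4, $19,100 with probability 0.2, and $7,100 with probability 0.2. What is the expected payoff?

EV = 0.2 × 7200 + 0.4 × 19600 + 0.2 × 19100 + 0.2 × 7100 = 1440 + 7840 + 3820 + 1420 = 14520

$14,520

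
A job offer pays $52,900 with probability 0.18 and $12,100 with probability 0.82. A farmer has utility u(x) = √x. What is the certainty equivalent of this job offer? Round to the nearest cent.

E[u] = 0.18·√52900 + 0.82·√12100 = 0.18·230 + 0.82·110 = 131.6
CE = (131.6)² = 17318.56

$17,318.56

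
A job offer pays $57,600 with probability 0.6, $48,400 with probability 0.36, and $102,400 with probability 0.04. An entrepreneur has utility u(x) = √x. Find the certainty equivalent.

$55,696

E[u] = 0.6·√57600 + 0.36·√48400 + 0.04·√102400 = 0.6·240 + 0.36·220 + 0.04·320 = 236
CE = (236)² = 55696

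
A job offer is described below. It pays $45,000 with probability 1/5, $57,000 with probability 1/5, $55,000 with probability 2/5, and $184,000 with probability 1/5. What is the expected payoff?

$79,200

EV = 1/5 × 45000 + 1/5 × 57000 + 2/5 × 55000 + 1/5 × 184000 = 9000 + 11400 + 22000 + 36800 = 79200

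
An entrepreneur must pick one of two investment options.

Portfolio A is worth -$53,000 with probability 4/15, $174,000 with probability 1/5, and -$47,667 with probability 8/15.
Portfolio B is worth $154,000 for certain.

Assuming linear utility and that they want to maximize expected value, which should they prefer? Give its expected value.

Portfolio B ($154,000)

Portfolio A = 4/15 × (-53000) + 1/5 × 174000 + 8/15 × (-47667) = -14133.3333 + 34800 − 25422.4 = -4755.7333
Portfolio B: 154000 (certain)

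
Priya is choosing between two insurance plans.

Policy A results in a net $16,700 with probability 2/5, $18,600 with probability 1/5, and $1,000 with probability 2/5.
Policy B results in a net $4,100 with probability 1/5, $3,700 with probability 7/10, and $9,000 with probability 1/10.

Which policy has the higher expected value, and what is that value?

Policy A = 2/5 × 16700 + 1/5 × 18600 + 2/5 × 1000 = 6680 + 3720 + 400 = 10800
Policy B = 1/5 × 4100 + 7/10 × 3700 + 1/10 × 9000 = 820 + 2590 + 900 = 4310

Policy A ($10,800)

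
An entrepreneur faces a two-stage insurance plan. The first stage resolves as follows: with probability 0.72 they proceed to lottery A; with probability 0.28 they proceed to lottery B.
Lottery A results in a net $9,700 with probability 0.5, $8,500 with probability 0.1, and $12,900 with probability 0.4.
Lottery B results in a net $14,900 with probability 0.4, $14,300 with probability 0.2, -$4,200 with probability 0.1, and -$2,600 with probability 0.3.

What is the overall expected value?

$9,952.80

EV(A) = 0.5 × 9700 + 0.1 × 8500 + 0.4 × 12900 = 4850 + 850 + 5160 = 10860
EV(B) = 0.4 × 14900 + 0.2 × 14300 + 0.1 × (-4200) + 0.3 × (-2600) = 5960 + 2860 − 420 − 780 = 7620
Overall = 0.72 × 10860 + 0.28 × 7620 = 7819.2 + 2133.6 = 9952.8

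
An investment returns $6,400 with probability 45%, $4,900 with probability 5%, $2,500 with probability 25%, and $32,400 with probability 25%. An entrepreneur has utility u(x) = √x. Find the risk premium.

E[u] = 0.45·√6400 + 0.05·√4900 + 0.25·√2500 + 0.25·√32400 = 0.45·80 + 0.05·70 + 0.25·50 + 0.25·180 = 97
CE = (97)² = 9409
Risk premium = EV − CE = 11850 − 9409 = 2441

$2,441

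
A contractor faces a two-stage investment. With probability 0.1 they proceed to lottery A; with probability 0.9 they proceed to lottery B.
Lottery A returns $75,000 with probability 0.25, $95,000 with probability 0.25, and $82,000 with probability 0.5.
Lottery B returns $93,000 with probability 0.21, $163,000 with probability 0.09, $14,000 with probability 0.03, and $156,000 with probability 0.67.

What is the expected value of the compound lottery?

$133,576

EV(A) = 0.25 × 75000 + 0.25 × 95000 + 0.5 × 82000 = 18750 + 23750 + 41000 = 83500
EV(B) = 0.21 × 93000 + 0.09 × 163000 + 0.03 × 14000 + 0.67 × 156000 = 19530 + 14670 + 420 + 104520 = 139140
Overall = 0.1 × 83500 + 0.9 × 139140 = 8350 + 125226 = 133576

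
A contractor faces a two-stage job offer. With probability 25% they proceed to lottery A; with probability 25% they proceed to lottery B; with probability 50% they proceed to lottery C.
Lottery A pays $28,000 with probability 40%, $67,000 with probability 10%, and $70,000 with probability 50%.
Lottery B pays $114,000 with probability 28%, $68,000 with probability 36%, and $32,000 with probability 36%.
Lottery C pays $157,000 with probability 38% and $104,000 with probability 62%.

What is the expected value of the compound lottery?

$92,275

EV(A) = 0.4 × 28000 + 0.1 × 67000 + 0.5 × 70000 = 11200 + 6700 + 35000 = 52900
EV(B) = 0.28 × 114000 + 0.36 × 68000 + 0.36 × 32000 = 31920 + 24480 + 11520 = 67920
EV(C) = 0.38 × 157000 + 0.62 × 104000 = 59660 + 64480 = 124140
Overall = 0.25 × 52900 + 0.25 × 67920 + 0.5 × 124140 = 13225 + 16980 + 62070 = 92275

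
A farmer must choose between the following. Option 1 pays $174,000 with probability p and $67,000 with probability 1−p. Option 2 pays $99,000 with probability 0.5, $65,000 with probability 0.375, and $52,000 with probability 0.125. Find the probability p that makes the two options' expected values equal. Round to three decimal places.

p = 0.125

EV(Option 2) = 0.5 × 99000 + 0.375 × 65000 + 0.125 × 52000 = 49500 + 24375 + 6500 = 80375
p·174000 + (1−p)·67000 = 80375
107000p + 67000 = 80375
p = (80375 − 67000) / 107000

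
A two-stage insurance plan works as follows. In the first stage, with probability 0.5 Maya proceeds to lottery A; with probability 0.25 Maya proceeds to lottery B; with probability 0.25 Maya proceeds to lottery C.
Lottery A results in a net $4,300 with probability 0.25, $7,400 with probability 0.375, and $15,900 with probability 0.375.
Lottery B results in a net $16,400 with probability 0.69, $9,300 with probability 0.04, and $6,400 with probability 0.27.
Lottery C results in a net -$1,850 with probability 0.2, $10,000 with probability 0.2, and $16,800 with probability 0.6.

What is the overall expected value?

EV(A) = 0.25 × 4300 + 0.375 × 7400 + 0.375 × 15900 = 1075 + 2775 + 5962.5 = 9812.5
EV(B) = 0.69 × 16400 + 0.04 × 9300 + 0.27 × 6400 = 11316 + 372 + 1728 = 13416
EV(C) = 0.2 × (-1850) + 0.2 × 10000 + 0.6 × 16800 = -370 + 2000 + 10080 = 11710
Overall = 0.5 × 9812.5 + 0.25 × 13416 + 0.25 × 11710 = 4906.25 + 3354 + 2927.5 = 11187.75

$11,187.75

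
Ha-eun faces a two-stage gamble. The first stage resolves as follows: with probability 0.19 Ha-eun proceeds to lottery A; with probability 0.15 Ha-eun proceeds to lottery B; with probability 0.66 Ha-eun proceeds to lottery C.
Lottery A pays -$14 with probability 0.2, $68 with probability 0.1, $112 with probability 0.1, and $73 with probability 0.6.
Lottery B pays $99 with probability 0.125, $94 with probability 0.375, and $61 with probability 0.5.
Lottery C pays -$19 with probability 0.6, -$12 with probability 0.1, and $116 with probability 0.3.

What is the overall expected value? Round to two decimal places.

$37.58

EV(A) = 0.2 × (-14) + 0.1 × 68 + 0.1 × 112 + 0.6 × 73 = -2.8 + 6.8 + 11.2 + 43.8 = 59
EV(B) = 0.125 × 99 + 0.375 × 94 + 0.5 × 61 = 12.375 + 35.25 + 30.5 = 78.125
EV(C) = 0.6 × (-19) + 0.1 × (-12) + 0.3 × 116 = -11.4 − 1.2 + 34.8 = 22.2
Overall = 0.19 × 59 + 0.15 × 78.125 + 0.66 × 22.2 = 11.21 + 11.71875 + 14.652 = 37.58075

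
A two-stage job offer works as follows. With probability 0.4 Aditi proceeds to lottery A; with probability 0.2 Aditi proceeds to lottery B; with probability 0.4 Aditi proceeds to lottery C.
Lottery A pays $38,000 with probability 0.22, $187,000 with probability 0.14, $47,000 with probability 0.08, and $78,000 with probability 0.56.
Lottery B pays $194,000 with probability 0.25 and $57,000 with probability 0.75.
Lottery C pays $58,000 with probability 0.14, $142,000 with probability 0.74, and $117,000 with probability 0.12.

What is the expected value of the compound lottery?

EV(A) = 0.22 × 38000 + 0.14 × 187000 + 0.08 × 47000 + 0.56 × 78000 = 8360 + 26180 + 3760 + 43680 = 81980
EV(B) = 0.25 × 194000 + 0.75 × 57000 = 48500 + 42750 = 91250
EV(C) = 0.14 × 58000 + 0.74 × 142000 + 0.12 × 117000 = 8120 + 105080 + 14040 = 127240
Overall = 0.4 × 81980 + 0.2 × 91250 + 0.4 × 127240 = 32792 + 18250 + 50896 = 101938

$101,938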